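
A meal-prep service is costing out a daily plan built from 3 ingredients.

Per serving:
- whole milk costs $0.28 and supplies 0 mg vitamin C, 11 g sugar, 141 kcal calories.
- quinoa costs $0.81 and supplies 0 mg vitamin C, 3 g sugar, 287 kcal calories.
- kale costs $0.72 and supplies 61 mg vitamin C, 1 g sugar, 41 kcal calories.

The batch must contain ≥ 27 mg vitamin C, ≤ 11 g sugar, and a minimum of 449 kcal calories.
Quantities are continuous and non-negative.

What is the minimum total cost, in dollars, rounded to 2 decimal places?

$1.46

This is a linear program. Let x1 = servings of whole milk, x2 = servings of quinoa, x3 = servings of kale.
Minimize 0.28x1 + 0.81x2 + 0.72x3 s.t.:
  61x3 ≥ 27   (vitamin C)
  11x1 + 3x2 + 1x3 ≤ 11   (sugar)
  141x1 + 287x2 + 41x3 ≥ 449   (calories)
  x1, x2, x3 ≥ 0.
All 3 inputs are positive at the optimum. Binding constraints: vitamin C, sugar, calories.
That vertex is x1 = 0.6355, x2 = 1.189, x3 = 0.4426.
Objective = 0.28·0.6355 + 0.81·1.189 + 0.72·0.4426 = 1.4597.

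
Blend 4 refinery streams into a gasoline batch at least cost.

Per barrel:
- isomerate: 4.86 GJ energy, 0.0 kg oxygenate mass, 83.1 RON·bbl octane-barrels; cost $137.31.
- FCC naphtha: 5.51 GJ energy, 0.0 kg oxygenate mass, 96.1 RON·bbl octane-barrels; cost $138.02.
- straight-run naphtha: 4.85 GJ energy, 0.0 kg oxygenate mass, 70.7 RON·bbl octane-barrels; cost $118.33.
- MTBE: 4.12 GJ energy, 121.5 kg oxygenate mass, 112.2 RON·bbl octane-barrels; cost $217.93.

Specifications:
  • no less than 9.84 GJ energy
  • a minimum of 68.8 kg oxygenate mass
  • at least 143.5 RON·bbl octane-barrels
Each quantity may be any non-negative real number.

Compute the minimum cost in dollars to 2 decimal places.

$306.56

This is a linear program. Let x1 = barrels of isomerate, x2 = barrels of FCC naphtha, x3 = barrels of straight-run naphtha, x4 = barrels of MTBE.
Minimise 137.31x1 + 138.02x2 + 118.33x3 + 217.93x4 subject to:
  4.86x1 + 5.51x2 + 4.85x3 + 4.12x4 ≥ 9.84   (energy)
  121.5x4 ≥ 68.8   (oxygenate mass)
  83.1x1 + 96.1x2 + 70.7x3 + 112.2x4 ≥ 143.5   (octane-barrels)
  x1, x2, x3, x4 ≥ 0.
The cheapest feasible vertex uses only straight-run naphtha, MTBE; isomerate, FCC naphtha are not used. There the energy and oxygenate mass constraints are tight.
That vertex is x3 = 1.5478, x4 = 0.56626.
Objective = 118.33·1.5478 + 217.93·0.56626 = 306.5562.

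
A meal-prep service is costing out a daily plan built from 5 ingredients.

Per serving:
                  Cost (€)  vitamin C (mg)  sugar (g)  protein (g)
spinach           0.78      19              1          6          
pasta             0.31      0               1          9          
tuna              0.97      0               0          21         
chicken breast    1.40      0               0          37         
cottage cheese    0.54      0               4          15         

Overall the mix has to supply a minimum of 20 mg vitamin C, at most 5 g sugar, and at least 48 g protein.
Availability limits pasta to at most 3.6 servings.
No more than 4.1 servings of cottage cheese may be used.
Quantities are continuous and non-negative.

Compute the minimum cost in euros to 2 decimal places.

€2.29

Set it up as a linear program. Let x1 = servings of spinach, x2 = servings of pasta, x3 = servings of tuna, x4 = servings of chicken breast, x5 = servings of cottage cheese.
Minimize 0.78x1 + 0.31x2 + 0.97x3 + 1.4x4 + 0.54x5 with:
  19x1 ≥ 20   (vitamin C)
  1x1 + 1x2 + 4x5 ≤ 5   (sugar)
  6x1 + 9x2 + 21x3 + 37x4 + 15x5 ≥ 48   (protein)
  x2 ≤ 3.6
  x5 ≤ 4.1
  x1, x2, x3, x4, x5 ≥ 0.
The optimal basis is {spinach, pasta, chicken breast, cottage cheese}; tuna drops out. There the vitamin C, sugar, protein, the pasta cap constraints are tight.
So spinach = 1.053 servings, pasta = 3.6 servings, chicken breast = 0.2157 servings, cottage cheese = 0.08684 servings.
Total cost: 0.78·1.053 + 0.31·3.6 + 1.4·0.2157 + 0.54·0.08684 = 2.2862.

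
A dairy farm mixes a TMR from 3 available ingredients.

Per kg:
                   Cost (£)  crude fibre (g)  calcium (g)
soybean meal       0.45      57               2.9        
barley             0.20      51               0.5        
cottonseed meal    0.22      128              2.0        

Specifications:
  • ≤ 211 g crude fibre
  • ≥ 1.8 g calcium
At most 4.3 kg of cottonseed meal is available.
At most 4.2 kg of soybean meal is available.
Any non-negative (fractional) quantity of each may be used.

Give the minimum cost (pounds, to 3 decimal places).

£0.198

Let x1 = kg of soybean meal, x2 = kg of barley, x3 = kg of cottonseed meal.
Minimize 0.45x1 + 0.2x2 + 0.22x3 subject to:
  57x1 + 51x2 + 128x3 ≤ 211   (crude fibre)
  2.9x1 + 0.5x2 + 2x3 ≥ 1.8   (calcium)
  x3 ≤ 4.3
  x1 ≤ 4.2
  x1, x2, x3 ≥ 0.
The cheapest feasible vertex uses only cottonseed meal; soybean meal, barley are not used. Binding constraint: calcium.
Optimal quantities: cottonseed meal = 0.9 kg.
Cost = 0.22·0.9 = 0.19800.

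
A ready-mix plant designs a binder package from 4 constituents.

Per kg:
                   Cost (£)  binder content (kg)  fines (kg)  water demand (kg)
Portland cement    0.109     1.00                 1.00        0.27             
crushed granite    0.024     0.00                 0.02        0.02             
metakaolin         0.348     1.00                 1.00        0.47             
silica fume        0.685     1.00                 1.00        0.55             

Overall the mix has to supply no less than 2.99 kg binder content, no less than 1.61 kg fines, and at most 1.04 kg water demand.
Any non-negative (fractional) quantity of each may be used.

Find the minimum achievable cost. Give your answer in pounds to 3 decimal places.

Set it up as a linear program. Let x1 = kg of Portland cement, x2 = kg of crushed granite, x3 = kg of metakaolin, x4 = kg of silica fume.
min 0.109x1 + 0.024x2 + 0.348x3 + 0.685x4 s.t.:
  1x1 + 1x3 + 1x4 ≥ 2.99   (binder content)
  1x1 + 0.02x2 + 1x3 + 1x4 ≥ 1.61   (fines)
  0.27x1 + 0.02x2 + 0.47x3 + 0.55x4 ≤ 1.04   (water demand)
  x1, x2, x3, x4 ≥ 0.
The cheapest feasible vertex uses only Portland cement; crushed granite, metakaolin, silica fume are not used. The binder content requirement is met with equality.
Optimal quantities: Portland cement = 2.99 kg.
Objective = 0.109·2.99 = 0.32591.

£0.326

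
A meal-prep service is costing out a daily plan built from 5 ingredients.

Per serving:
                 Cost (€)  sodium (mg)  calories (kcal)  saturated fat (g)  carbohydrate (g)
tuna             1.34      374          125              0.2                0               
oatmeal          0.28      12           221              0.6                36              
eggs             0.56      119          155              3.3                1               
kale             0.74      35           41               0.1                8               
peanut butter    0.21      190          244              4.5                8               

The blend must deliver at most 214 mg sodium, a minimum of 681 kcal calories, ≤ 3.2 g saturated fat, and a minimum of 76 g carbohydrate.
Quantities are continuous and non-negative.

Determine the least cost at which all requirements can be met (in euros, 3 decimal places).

€0.828

Let x1 = servings of tuna, x2 = servings of oatmeal, x3 = servings of eggs, x4 = servings of kale, x5 = servings of peanut butter.
Minimise 1.34x1 + 0.28x2 + 0.56x3 + 0.74x4 + 0.21x5 s.t.:
  374x1 + 12x2 + 119x3 + 35x4 + 190x5 ≤ 214   (sodium)
  125x1 + 221x2 + 155x3 + 41x4 + 244x5 ≥ 681   (calories)
  0.2x1 + 0.6x2 + 3.3x3 + 0.1x4 + 4.5x5 ≤ 3.2   (saturated fat)
  36x2 + 1x3 + 8x4 + 8x5 ≥ 76   (carbohydrate)
  x1, x2, x3, x4, x5 ≥ 0.
The cheapest feasible vertex uses only oatmeal, peanut butter; tuna, eggs, kale are not used. There the calories and saturated fat constraints are tight.
That vertex is x2 = 2.693, x5 = 0.3521.
Total cost: 0.28·2.693 + 0.21·0.3521 = 0.82798.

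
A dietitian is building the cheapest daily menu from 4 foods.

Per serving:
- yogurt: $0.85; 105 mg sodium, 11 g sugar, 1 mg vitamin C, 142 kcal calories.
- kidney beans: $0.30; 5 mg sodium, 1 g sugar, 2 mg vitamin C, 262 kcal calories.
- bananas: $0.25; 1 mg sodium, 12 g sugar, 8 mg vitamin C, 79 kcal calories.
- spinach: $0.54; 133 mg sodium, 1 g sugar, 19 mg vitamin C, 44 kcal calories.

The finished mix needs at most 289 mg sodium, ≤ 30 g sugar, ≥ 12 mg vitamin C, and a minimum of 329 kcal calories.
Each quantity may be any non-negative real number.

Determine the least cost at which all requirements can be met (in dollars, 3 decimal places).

$0.581

This is a linear program. Let x1 = servings of yogurt, x2 = servings of kidney beans, x3 = servings of bananas, x4 = servings of spinach.
min 0.85x1 + 0.3x2 + 0.25x3 + 0.54x4 s.t.:
  105x1 + 5x2 + 1x3 + 133x4 ≤ 289   (sodium)
  11x1 + 1x2 + 12x3 + 1x4 ≤ 30   (sugar)
  1x1 + 2x2 + 8x3 + 19x4 ≥ 12   (vitamin C)
  142x1 + 262x2 + 79x3 + 44x4 ≥ 329   (calories)
  x1, x2, x3, x4 ≥ 0.
The cheapest feasible vertex uses only kidney beans, bananas; yogurt, spinach are not used. Binding constraints: vitamin C and calories.
Optimal quantities: kidney beans = 0.8689 servings, bananas = 1.283 servings.
Cost = 0.3·0.8689 + 0.25·1.283 = 0.58142.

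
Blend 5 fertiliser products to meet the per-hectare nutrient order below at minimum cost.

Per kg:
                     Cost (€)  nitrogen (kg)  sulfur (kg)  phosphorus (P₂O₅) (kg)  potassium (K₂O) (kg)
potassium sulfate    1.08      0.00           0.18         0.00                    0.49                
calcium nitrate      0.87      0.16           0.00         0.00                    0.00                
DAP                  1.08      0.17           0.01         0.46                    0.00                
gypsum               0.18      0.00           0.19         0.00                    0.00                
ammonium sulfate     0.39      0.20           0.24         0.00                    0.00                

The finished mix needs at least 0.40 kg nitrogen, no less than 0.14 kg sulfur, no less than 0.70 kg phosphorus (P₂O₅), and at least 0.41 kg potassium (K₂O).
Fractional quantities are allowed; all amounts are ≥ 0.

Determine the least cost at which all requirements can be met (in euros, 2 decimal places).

€2.82

Let x1 = kg of potassium sulfate, x2 = kg of calcium nitrate, x3 = kg of DAP, x4 = kg of gypsum, x5 = kg of ammonium sulfate.
min 1.08x1 + 0.87x2 + 1.08x3 + 0.18x4 + 0.39x5 s.t.:
  0.16x2 + 0.17x3 + 0.2x5 ≥ 0.4   (nitrogen)
  0.18x1 + 0.01x3 + 0.19x4 + 0.24x5 ≥ 0.14   (sulfur)
  0.46x3 ≥ 0.7   (phosphorus (P₂O₅))
  0.49x1 ≥ 0.41   (potassium (K₂O))
  x1, x2, x3, x4, x5 ≥ 0.
The optimal basis is {potassium sulfate, DAP, ammonium sulfate}; calcium nitrate, gypsum drop out. Binding constraints: nitrogen, phosphorus (P₂O₅), potassium (K₂O).
Solving gives x1 = 0.8367, x3 = 1.522, x5 = 0.7065.
Total cost: 1.08·0.8367 + 1.08·1.522 + 0.39·0.7065 = 2.8229.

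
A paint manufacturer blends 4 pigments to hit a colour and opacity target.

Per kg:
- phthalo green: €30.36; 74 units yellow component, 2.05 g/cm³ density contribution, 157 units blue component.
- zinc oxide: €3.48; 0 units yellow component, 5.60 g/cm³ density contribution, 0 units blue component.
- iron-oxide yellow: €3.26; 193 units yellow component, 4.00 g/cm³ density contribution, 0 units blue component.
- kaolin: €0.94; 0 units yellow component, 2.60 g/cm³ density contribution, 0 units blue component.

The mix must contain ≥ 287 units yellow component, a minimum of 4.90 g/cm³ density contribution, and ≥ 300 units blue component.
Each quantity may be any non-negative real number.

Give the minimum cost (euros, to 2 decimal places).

Let x1 = kg of phthalo green, x2 = kg of zinc oxide, x3 = kg of iron-oxide yellow, x4 = kg of kaolin.
Minimise 30.36x1 + 3.48x2 + 3.26x3 + 0.94x4 with:
  74x1 + 193x3 ≥ 287   (yellow component)
  2.05x1 + 5.6x2 + 4x3 + 2.6x4 ≥ 4.9   (density contribution)
  157x1 ≥ 300   (blue component)
  x1, x2, x3, x4 ≥ 0.
The minimum-cost mix takes nothing from zinc oxide, kaolin — only phthalo green, iron-oxide yellow. The yellow component and blue component requirements are met with equality.
Optimal quantities: phthalo green = 1.9108 kg, iron-oxide yellow = 0.7544 kg.
Objective = 30.36·1.9108 + 3.26·0.7544 = 60.4712.

€60.47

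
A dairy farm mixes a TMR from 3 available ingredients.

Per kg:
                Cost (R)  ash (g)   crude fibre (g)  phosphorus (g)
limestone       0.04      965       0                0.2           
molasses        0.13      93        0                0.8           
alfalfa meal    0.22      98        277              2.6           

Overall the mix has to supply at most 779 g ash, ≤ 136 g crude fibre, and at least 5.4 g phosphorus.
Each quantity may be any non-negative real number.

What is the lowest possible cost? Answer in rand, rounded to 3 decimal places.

R0.778

Treat it as an LP. Let x1 = kg of limestone, x2 = kg of molasses, x3 = kg of alfalfa meal.
min 0.04x1 + 0.13x2 + 0.22x3 with:
  965x1 + 93x2 + 98x3 ≤ 779   (ash)
  277x3 ≤ 136   (crude fibre)
  0.2x1 + 0.8x2 + 2.6x3 ≥ 5.4   (phosphorus)
  x1, x2, x3 ≥ 0.
At the optimum only molasses, alfalfa meal are positive (limestone = 0). There the crude fibre and phosphorus constraints are tight.
Solving gives x2 = 5.154, x3 = 0.491.
Cost = 0.13·5.154 + 0.22·0.491 = 0.77804.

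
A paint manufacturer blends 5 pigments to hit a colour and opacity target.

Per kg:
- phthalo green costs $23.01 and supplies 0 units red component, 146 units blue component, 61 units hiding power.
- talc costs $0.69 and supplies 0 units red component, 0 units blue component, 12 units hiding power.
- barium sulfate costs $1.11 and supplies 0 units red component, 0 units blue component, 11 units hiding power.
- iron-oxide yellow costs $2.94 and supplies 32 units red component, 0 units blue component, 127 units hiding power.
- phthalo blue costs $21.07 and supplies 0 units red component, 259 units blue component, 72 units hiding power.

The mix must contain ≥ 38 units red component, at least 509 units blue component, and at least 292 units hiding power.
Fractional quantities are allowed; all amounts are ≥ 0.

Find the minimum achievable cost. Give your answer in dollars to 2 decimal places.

Let x1 = kg of phthalo green, x2 = kg of talc, x3 = kg of barium sulfate, x4 = kg of iron-oxide yellow, x5 = kg of phthalo blue.
Minimise 23.01x1 + 0.69x2 + 1.11x3 + 2.94x4 + 21.07x5 subject to:
  32x4 ≥ 38   (red component)
  146x1 + 259x5 ≥ 509   (blue component)
  61x1 + 12x2 + 11x3 + 127x4 + 72x5 ≥ 292   (hiding power)
  x1, x2, x3, x4, x5 ≥ 0.
The optimal basis is {iron-oxide yellow, phthalo blue}; phthalo green, talc, barium sulfate drop out. Binding constraints: red component and blue component.
That vertex is x4 = 1.188, x5 = 1.965.
Total cost: 2.94·1.188 + 21.07·1.965 = 44.8953.

$44.90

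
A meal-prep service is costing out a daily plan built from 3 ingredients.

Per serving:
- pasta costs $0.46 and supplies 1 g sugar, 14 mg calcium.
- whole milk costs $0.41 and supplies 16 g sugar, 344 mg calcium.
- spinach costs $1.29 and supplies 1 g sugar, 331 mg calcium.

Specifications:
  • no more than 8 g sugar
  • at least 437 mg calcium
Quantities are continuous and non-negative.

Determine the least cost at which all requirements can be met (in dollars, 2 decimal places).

Set it up as a linear program. Let x1 = servings of pasta, x2 = servings of whole milk, x3 = servings of spinach.
Minimise 0.46x1 + 0.41x2 + 1.29x3 with:
  1x1 + 16x2 + 1x3 ≤ 8   (sugar)
  14x1 + 344x2 + 331x3 ≥ 437   (calcium)
  x1, x2, x3 ≥ 0.
The minimum-cost mix takes nothing from pasta — only whole milk, spinach. Binding constraints: sugar and calcium.
Solving gives x2 = 0.4465, x3 = 0.8562.
Total cost: 0.41·0.4465 + 1.29·0.8562 = 1.2876.

$1.29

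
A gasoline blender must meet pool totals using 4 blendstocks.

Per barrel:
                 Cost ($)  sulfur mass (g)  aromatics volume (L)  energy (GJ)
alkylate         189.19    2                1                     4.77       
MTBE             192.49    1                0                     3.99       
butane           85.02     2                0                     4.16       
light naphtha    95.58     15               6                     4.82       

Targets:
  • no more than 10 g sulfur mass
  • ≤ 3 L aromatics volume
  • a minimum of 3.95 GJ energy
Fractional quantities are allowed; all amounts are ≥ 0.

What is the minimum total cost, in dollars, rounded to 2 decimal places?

Let x1 = barrels of alkylate, x2 = barrels of MTBE, x3 = barrels of butane, x4 = barrels of light naphtha.
Minimise 189.19x1 + 192.49x2 + 85.02x3 + 95.58x4 subject to:
  2x1 + 1x2 + 2x3 + 15x4 ≤ 10   (sulfur mass)
  1x1 + 6x4 ≤ 3   (aromatics volume)
  4.77x1 + 3.99x2 + 4.16x3 + 4.82x4 ≥ 3.95   (energy)
  x1, x2, x3, x4 ≥ 0.
The cheapest feasible vertex uses only butane, light naphtha; alkylate, MTBE are not used. There the aromatics volume and energy constraints are tight.
Optimal quantities: butane = 0.3702 barrels, light naphtha = 0.5 barrels.
Total cost: 85.02·0.3702 + 95.58·0.5 = 79.2644.

$79.26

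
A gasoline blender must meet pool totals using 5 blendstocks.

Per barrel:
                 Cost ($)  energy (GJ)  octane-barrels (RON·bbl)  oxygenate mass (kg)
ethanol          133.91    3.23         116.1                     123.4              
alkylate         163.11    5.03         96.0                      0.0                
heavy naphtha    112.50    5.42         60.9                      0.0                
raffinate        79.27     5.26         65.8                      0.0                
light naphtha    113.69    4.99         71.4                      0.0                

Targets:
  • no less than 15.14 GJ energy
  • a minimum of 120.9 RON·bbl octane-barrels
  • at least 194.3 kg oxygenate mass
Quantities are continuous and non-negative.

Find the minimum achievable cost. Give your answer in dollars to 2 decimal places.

Let x1 = barrels of ethanol, x2 = barrels of alkylate, x3 = barrels of heavy naphtha, x4 = barrels of raffinate, x5 = barrels of light naphtha.
min 133.91x1 + 163.11x2 + 112.5x3 + 79.27x4 + 113.69x5 subject to:
  3.23x1 + 5.03x2 + 5.42x3 + 5.26x4 + 4.99x5 ≥ 15.14   (energy)
  116.1x1 + 96x2 + 60.9x3 + 65.8x4 + 71.4x5 ≥ 120.9   (octane-barrels)
  123.4x1 ≥ 194.3   (oxygenate mass)
  x1, x2, x3, x4, x5 ≥ 0.
The cheapest feasible vertex uses only ethanol, raffinate; alkylate, heavy naphtha, light naphtha are not used. There the energy and oxygenate mass constraints are tight.
That vertex is x1 = 1.5746, x4 = 1.9114.
Objective = 133.91·1.5746 + 79.27·1.9114 = 362.3714.

$362.37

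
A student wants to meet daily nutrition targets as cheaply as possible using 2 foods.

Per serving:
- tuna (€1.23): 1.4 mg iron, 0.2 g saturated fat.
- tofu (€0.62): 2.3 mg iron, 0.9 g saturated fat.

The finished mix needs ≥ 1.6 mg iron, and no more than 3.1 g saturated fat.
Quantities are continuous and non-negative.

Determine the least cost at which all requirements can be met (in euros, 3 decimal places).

€0.431

Let x1 = servings of tuna, x2 = servings of tofu.
Minimise 1.23x1 + 0.62x2 with:
  1.4x1 + 2.3x2 ≥ 1.6   (iron)
  0.2x1 + 0.9x2 ≤ 3.1   (saturated fat)
  x1, x2 ≥ 0.
The cheapest feasible vertex uses only tofu; tuna is not used. Binding constraint: iron.
So tofu = 0.6957 servings.
Cost = 0.62·0.6957 = 0.43133.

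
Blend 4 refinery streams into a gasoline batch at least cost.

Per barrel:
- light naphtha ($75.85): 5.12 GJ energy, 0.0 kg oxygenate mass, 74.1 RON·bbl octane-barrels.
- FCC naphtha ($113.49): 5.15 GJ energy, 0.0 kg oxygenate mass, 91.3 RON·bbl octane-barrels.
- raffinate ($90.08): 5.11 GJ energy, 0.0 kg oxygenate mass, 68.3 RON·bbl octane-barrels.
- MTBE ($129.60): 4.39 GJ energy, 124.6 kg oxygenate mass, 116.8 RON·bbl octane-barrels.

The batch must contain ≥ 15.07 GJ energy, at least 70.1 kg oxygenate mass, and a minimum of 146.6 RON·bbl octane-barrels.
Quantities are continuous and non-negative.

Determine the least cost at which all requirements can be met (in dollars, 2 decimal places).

Let x1 = barrels of light naphtha, x2 = barrels of FCC naphtha, x3 = barrels of raffinate, x4 = barrels of MTBE.
Minimize 75.85x1 + 113.49x2 + 90.08x3 + 129.6x4 subject to:
  5.12x1 + 5.15x2 + 5.11x3 + 4.39x4 ≥ 15.07   (energy)
  124.6x4 ≥ 70.1   (oxygenate mass)
  74.1x1 + 91.3x2 + 68.3x3 + 116.8x4 ≥ 146.6   (octane-barrels)
  x1, x2, x3, x4 ≥ 0.
At the optimum only light naphtha, MTBE are positive (FCC naphtha, raffinate = 0). Binding constraints: energy and oxygenate mass.
Solving gives x1 = 2.461, x4 = 0.5626.
Total cost: 75.85·2.461 + 129.6·0.5626 = 259.5798.

$259.58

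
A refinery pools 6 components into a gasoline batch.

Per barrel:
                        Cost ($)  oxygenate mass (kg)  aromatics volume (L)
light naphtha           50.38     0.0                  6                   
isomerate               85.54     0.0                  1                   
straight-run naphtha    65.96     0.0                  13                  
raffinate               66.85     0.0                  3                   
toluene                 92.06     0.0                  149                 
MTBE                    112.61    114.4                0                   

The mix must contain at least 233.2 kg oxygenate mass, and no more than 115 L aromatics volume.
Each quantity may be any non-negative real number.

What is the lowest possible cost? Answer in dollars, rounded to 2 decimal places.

$229.55

This is a linear program. Let x1 = barrels of light naphtha, x2 = barrels of isomerate, x3 = barrels of straight-run naphtha, x4 = barrels of raffinate, x5 = barrels of toluene, x6 = barrels of MTBE.
Minimize 50.38x1 + 85.54x2 + 65.96x3 + 66.85x4 + 92.06x5 + 112.61x6 subject to:
  114.4x6 ≥ 233.2   (oxygenate mass)
  6x1 + 1x2 + 13x3 + 3x4 + 149x5 ≤ 115   (aromatics volume)
  x1, x2, x3, x4, x5, x6 ≥ 0.
The minimum-cost mix takes nothing from light naphtha, isomerate, straight-run naphtha, raffinate, toluene — only MTBE. Binding constraint: oxygenate mass.
Optimal quantities: MTBE = 2.03846 barrels.
Total cost: 112.61·2.03846 = 229.5510.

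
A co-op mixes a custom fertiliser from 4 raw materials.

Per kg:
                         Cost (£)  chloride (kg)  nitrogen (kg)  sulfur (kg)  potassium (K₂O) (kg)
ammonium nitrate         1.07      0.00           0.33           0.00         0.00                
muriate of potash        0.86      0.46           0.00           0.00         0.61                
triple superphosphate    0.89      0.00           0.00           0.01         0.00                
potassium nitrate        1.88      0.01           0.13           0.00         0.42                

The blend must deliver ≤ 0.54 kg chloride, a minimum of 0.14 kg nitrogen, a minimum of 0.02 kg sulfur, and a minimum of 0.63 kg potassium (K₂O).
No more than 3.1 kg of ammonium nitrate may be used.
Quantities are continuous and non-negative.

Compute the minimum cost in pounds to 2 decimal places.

£3.12

This is a linear program. Let x1 = kg of ammonium nitrate, x2 = kg of muriate of potash, x3 = kg of triple superphosphate, x4 = kg of potassium nitrate.
min 1.07x1 + 0.86x2 + 0.89x3 + 1.88x4 s.t.:
  0.46x2 + 0.01x4 ≤ 0.54   (chloride)
  0.33x1 + 0.13x4 ≥ 0.14   (nitrogen)
  0.01x3 ≥ 0.02   (sulfur)
  0.61x2 + 0.42x4 ≥ 0.63   (potassium (K₂O))
  x1 ≤ 3.1
  x1, x2, x3, x4 ≥ 0.
The cheapest feasible vertex uses only ammonium nitrate, muriate of potash, triple superphosphate; potassium nitrate is not used. There the nitrogen, sulfur, potassium (K₂O) constraints are tight.
Optimal quantities: ammonium nitrate = 0.4242 kg, muriate of potash = 1.033 kg, triple superphosphate = 2 kg.
Cost = 1.07·0.4242 + 0.86·1.033 + 0.89·2 = 3.1223.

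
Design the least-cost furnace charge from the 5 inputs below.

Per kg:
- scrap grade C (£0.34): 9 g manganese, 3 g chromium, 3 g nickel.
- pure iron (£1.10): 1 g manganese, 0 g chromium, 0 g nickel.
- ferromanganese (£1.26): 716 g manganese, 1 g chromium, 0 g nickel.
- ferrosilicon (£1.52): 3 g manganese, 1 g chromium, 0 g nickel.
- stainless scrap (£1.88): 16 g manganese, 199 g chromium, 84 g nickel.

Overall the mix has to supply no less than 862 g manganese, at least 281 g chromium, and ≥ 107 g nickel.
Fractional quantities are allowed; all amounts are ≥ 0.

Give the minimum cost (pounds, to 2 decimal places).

£4.12

Treat it as an LP. Let x1 = kg of scrap grade C, x2 = kg of pure iron, x3 = kg of ferromanganese, x4 = kg of ferrosilicon, x5 = kg of stainless scrap.
min 0.34x1 + 1.1x2 + 1.26x3 + 1.52x4 + 1.88x5 s.t.:
  9x1 + 1x2 + 716x3 + 3x4 + 16x5 ≥ 862   (manganese)
  3x1 + 1x3 + 1x4 + 199x5 ≥ 281   (chromium)
  3x1 + 84x5 ≥ 107   (nickel)
  x1, x2, x3, x4, x5 ≥ 0.
The cheapest feasible vertex uses only ferromanganese, stainless scrap; scrap grade C, pure iron, ferrosilicon are not used. The manganese and chromium requirements are met with equality.
Optimal quantities: ferromanganese = 1.172 kg, stainless scrap = 1.406 kg.
Total cost: 1.26·1.172 + 1.88·1.406 = 4.1200.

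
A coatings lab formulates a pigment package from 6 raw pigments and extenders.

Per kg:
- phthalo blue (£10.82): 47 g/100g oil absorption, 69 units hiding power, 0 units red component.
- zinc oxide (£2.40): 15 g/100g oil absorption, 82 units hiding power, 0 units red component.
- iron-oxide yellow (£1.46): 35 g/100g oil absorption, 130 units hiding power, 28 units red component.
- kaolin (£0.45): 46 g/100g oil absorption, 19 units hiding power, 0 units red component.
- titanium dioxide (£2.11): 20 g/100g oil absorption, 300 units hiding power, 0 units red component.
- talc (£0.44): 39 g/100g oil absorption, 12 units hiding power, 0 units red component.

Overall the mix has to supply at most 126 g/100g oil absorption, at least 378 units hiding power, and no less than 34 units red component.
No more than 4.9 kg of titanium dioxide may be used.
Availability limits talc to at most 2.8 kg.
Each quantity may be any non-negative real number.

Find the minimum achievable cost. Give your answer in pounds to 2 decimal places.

£3.32

Let x1 = kg of phthalo blue, x2 = kg of zinc oxide, x3 = kg of iron-oxide yellow, x4 = kg of kaolin, x5 = kg of titanium dioxide, x6 = kg of talc.
min 10.82x1 + 2.4x2 + 1.46x3 + 0.45x4 + 2.11x5 + 0.44x6 with:
  47x1 + 15x2 + 35x3 + 46x4 + 20x5 + 39x6 ≤ 126   (oil absorption)
  69x1 + 82x2 + 130x3 + 19x4 + 300x5 + 12x6 ≥ 378   (hiding power)
  28x3 ≥ 34   (red component)
  x5 ≤ 4.9
  x6 ≤ 2.8
  x1, x2, x3, x4, x5, x6 ≥ 0.
The optimal basis is {iron-oxide yellow, titanium dioxide}; phthalo blue, zinc oxide, kaolin, talc drop out. The hiding power and red component requirements are met with equality.
So iron-oxide yellow = 1.214 kg, titanium dioxide = 0.7338 kg.
Hence cost = 1.46·1.214 + 2.11·0.7338 = £3.3208.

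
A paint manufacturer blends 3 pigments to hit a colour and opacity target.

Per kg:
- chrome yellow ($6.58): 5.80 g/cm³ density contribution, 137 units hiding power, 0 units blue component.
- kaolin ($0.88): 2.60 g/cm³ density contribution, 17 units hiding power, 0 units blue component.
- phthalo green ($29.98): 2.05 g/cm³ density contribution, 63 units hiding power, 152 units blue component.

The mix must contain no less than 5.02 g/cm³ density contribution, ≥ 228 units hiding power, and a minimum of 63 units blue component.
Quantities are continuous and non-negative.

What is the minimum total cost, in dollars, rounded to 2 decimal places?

$22.12

Let x1 = kg of chrome yellow, x2 = kg of kaolin, x3 = kg of phthalo green.
Minimize 6.58x1 + 0.88x2 + 29.98x3 subject to:
  5.8x1 + 2.6x2 + 2.05x3 ≥ 5.02   (density contribution)
  137x1 + 17x2 + 63x3 ≥ 228   (hiding power)
  152x3 ≥ 63   (blue component)
  x1, x2, x3 ≥ 0.
The minimum-cost mix takes nothing from kaolin — only chrome yellow, phthalo green. Binding constraints: hiding power and blue component.
That vertex is x1 = 1.4736, x3 = 0.41447.
Cost = 6.58·1.4736 + 29.98·0.41447 = 22.1221.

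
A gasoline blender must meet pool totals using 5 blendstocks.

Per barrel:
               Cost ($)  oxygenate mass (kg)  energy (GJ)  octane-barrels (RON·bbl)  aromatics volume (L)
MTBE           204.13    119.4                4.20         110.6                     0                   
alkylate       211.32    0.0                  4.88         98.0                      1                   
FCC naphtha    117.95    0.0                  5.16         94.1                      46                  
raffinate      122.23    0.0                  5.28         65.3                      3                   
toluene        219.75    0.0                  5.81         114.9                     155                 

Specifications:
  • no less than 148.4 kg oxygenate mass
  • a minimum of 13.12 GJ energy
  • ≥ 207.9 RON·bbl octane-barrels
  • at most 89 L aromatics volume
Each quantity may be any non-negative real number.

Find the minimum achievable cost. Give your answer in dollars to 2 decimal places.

Treat it as an LP. Let x1 = barrels of MTBE, x2 = barrels of alkylate, x3 = barrels of FCC naphtha, x4 = barrels of raffinate, x5 = barrels of toluene.
Minimise 204.13x1 + 211.32x2 + 117.95x3 + 122.23x4 + 219.75x5 s.t.:
  119.4x1 ≥ 148.4   (oxygenate mass)
  4.2x1 + 4.88x2 + 5.16x3 + 5.28x4 + 5.81x5 ≥ 13.12   (energy)
  110.6x1 + 98x2 + 94.1x3 + 65.3x4 + 114.9x5 ≥ 207.9   (octane-barrels)
  1x2 + 46x3 + 3x4 + 155x5 ≤ 89   (aromatics volume)
  x1, x2, x3, x4, x5 ≥ 0.
The minimum-cost mix takes nothing from alkylate, raffinate, toluene — only MTBE, FCC naphtha. Binding constraints: oxygenate mass and energy.
Optimal quantities: MTBE = 1.2429 barrels, FCC naphtha = 1.531 barrels.
Total cost: 204.13·1.2429 + 117.95·1.531 = 434.2946.

$434.29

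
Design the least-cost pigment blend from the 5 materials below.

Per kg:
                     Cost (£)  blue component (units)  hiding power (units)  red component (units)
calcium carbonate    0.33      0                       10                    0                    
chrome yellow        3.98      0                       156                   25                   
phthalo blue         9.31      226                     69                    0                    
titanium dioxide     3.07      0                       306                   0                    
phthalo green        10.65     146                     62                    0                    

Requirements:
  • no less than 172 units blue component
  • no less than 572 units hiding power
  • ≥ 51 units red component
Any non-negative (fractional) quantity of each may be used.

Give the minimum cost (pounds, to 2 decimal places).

£17.22

This is a linear program. Let x1 = kg of calcium carbonate, x2 = kg of chrome yellow, x3 = kg of phthalo blue, x4 = kg of titanium dioxide, x5 = kg of phthalo green.
Minimise 0.33x1 + 3.98x2 + 9.31x3 + 3.07x4 + 10.65x5 subject to:
  226x3 + 146x5 ≥ 172   (blue component)
  10x1 + 156x2 + 69x3 + 306x4 + 62x5 ≥ 572   (hiding power)
  25x2 ≥ 51   (red component)
  x1, x2, x3, x4, x5 ≥ 0.
The cheapest feasible vertex uses only chrome yellow, phthalo blue, titanium dioxide; calcium carbonate, phthalo green are not used. Binding constraints: blue component, hiding power, red component.
That vertex is x2 = 2.04, x3 = 0.7611, x4 = 0.6577.
Hence cost = 3.98·2.04 + 9.31·0.7611 + 3.07·0.6577 = £17.2242.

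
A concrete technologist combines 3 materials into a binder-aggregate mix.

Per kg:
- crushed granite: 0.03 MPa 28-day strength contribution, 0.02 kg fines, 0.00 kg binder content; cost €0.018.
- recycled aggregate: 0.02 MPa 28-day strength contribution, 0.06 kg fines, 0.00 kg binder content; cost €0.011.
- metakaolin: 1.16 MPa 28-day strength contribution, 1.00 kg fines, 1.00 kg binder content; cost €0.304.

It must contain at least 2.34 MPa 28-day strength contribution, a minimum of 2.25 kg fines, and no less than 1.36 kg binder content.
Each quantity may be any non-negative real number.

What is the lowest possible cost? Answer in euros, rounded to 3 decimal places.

Let x1 = kg of crushed granite, x2 = kg of recycled aggregate, x3 = kg of metakaolin.
Minimise 0.018x1 + 0.011x2 + 0.304x3 s.t.:
  0.03x1 + 0.02x2 + 1.16x3 ≥ 2.34   (28-day strength contribution)
  0.02x1 + 0.06x2 + 1x3 ≥ 2.25   (fines)
  1x3 ≥ 1.36   (binder content)
  x1, x2, x3 ≥ 0.
The minimum-cost mix takes nothing from crushed granite — only recycled aggregate, metakaolin. The 28-day strength contribution and fines requirements are met with equality.
So recycled aggregate = 5.4435 kg, metakaolin = 1.9234 kg.
Total cost: 0.011·5.4435 + 0.304·1.9234 = 0.64459.

€0.645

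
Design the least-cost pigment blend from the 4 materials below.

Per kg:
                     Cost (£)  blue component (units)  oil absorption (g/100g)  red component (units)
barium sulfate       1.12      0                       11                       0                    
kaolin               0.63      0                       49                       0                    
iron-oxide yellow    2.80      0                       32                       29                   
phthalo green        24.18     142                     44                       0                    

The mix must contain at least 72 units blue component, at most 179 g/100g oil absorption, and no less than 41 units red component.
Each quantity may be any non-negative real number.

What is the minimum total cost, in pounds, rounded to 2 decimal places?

£16.22

This is a linear program. Let x1 = kg of barium sulfate, x2 = kg of kaolin, x3 = kg of iron-oxide yellow, x4 = kg of phthalo green.
Minimize 1.12x1 + 0.63x2 + 2.8x3 + 24.18x4 with:
  142x4 ≥ 72   (blue component)
  11x1 + 49x2 + 32x3 + 44x4 ≤ 179   (oil absorption)
  29x3 ≥ 41   (red component)
  x1, x2, x3, x4 ≥ 0.
The minimum-cost mix takes nothing from barium sulfate, kaolin — only iron-oxide yellow, phthalo green. There the blue component and red component constraints are tight.
Solving gives x3 = 1.414, x4 = 0.507.
Cost = 2.8·1.414 + 24.18·0.507 = 16.2185.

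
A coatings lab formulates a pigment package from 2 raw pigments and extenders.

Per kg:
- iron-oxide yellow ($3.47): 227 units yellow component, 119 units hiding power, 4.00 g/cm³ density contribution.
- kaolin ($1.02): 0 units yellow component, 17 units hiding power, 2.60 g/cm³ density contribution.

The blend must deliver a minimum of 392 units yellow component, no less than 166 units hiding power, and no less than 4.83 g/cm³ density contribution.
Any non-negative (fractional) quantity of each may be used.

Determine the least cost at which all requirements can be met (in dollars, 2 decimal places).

$5.99

Treat it as an LP. Let x1 = kg of iron-oxide yellow, x2 = kg of kaolin.
Minimize 3.47x1 + 1.02x2 with:
  227x1 ≥ 392   (yellow component)
  119x1 + 17x2 ≥ 166   (hiding power)
  4x1 + 2.6x2 ≥ 4.83   (density contribution)
  x1, x2 ≥ 0.
The cheapest feasible vertex uses only iron-oxide yellow; kaolin is not used. Binding constraint: yellow component.
Solving gives x1 = 1.727.
Hence cost = 3.47·1.727 = $5.9927.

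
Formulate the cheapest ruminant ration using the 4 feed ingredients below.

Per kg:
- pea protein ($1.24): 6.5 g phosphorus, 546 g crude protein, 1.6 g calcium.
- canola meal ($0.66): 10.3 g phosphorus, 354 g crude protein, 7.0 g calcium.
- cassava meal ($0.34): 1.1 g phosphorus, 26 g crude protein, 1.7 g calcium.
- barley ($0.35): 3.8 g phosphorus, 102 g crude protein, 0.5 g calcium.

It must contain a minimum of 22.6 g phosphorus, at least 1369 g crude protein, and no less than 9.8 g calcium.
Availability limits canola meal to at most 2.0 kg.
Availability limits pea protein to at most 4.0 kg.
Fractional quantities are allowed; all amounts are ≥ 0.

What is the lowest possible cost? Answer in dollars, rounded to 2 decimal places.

Let x1 = kg of pea protein, x2 = kg of canola meal, x3 = kg of cassava meal, x4 = kg of barley.
Minimize 1.24x1 + 0.66x2 + 0.34x3 + 0.35x4 subject to:
  6.5x1 + 10.3x2 + 1.1x3 + 3.8x4 ≥ 22.6   (phosphorus)
  546x1 + 354x2 + 26x3 + 102x4 ≥ 1369   (crude protein)
  1.6x1 + 7x2 + 1.7x3 + 0.5x4 ≥ 9.8   (calcium)
  x2 ≤ 2
  x1 ≤ 4
  x1, x2, x3, x4 ≥ 0.
The optimal basis is {pea protein, canola meal}; cassava meal, barley drop out. There the crude protein and the canola meal cap constraints are tight.
So pea protein = 1.211 kg, canola meal = 2 kg.
Objective = 1.24·1.211 + 0.66·2 = 2.8216.

$2.82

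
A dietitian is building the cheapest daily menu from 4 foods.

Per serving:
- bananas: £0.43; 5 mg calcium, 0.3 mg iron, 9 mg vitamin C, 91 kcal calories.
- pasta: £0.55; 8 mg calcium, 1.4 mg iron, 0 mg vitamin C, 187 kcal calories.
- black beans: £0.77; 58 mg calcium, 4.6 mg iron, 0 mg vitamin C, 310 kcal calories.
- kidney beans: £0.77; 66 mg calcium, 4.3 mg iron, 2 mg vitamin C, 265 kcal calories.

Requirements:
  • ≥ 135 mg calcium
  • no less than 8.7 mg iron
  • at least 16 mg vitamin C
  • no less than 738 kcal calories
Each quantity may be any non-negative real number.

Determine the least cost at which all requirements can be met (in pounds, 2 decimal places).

This is a linear program. Let x1 = servings of bananas, x2 = servings of pasta, x3 = servings of black beans, x4 = servings of kidney beans.
Minimise 0.43x1 + 0.55x2 + 0.77x3 + 0.77x4 with:
  5x1 + 8x2 + 58x3 + 66x4 ≥ 135   (calcium)
  0.3x1 + 1.4x2 + 4.6x3 + 4.3x4 ≥ 8.7   (iron)
  9x1 + 2x4 ≥ 16   (vitamin C)
  91x1 + 187x2 + 310x3 + 265x4 ≥ 738   (calories)
  x1, x2, x3, x4 ≥ 0.
The cheapest feasible vertex uses only bananas, black beans, kidney beans; pasta is not used. Binding constraints: calcium, vitamin C, calories.
Solving gives x1 = 1.565, x3 = 1.102, x4 = 0.9586.
Total cost: 0.43·1.565 + 0.77·1.102 + 0.77·0.9586 = 2.2596.

£2.26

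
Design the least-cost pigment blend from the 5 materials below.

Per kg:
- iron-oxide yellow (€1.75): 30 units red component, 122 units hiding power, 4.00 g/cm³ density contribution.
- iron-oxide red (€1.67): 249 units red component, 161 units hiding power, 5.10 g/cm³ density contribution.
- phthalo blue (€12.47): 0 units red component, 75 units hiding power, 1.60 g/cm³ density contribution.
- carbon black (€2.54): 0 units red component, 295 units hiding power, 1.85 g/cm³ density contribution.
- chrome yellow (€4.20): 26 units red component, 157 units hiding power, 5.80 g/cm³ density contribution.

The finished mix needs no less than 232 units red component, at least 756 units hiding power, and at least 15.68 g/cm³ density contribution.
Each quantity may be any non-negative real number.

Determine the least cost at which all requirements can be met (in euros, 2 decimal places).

€7.27

Let x1 = kg of iron-oxide yellow, x2 = kg of iron-oxide red, x3 = kg of phthalo blue, x4 = kg of carbon black, x5 = kg of chrome yellow.
Minimise 1.75x1 + 1.67x2 + 12.47x3 + 2.54x4 + 4.2x5 s.t.:
  30x1 + 249x2 + 26x5 ≥ 232   (red component)
  122x1 + 161x2 + 75x3 + 295x4 + 157x5 ≥ 756   (hiding power)
  4x1 + 5.1x2 + 1.6x3 + 1.85x4 + 5.8x5 ≥ 15.68   (density contribution)
  x1, x2, x3, x4, x5 ≥ 0.
The minimum-cost mix takes nothing from iron-oxide yellow, phthalo blue, chrome yellow — only iron-oxide red, carbon black. Binding constraints: hiding power and density contribution.
Optimal quantities: iron-oxide red = 2.674 kg, carbon black = 1.103 kg.
Objective = 1.67·2.674 + 2.54·1.103 = 7.2672.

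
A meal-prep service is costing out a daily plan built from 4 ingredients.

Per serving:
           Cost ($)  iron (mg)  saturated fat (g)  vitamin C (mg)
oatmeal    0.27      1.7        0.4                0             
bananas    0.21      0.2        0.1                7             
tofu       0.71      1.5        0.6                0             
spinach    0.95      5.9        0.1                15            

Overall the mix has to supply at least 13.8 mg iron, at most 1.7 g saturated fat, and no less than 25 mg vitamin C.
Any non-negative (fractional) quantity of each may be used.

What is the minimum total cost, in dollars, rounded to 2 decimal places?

$2.21

Let x1 = servings of oatmeal, x2 = servings of bananas, x3 = servings of tofu, x4 = servings of spinach.
Minimise 0.27x1 + 0.21x2 + 0.71x3 + 0.95x4 s.t.:
  1.7x1 + 0.2x2 + 1.5x3 + 5.9x4 ≥ 13.8   (iron)
  0.4x1 + 0.1x2 + 0.6x3 + 0.1x4 ≤ 1.7   (saturated fat)
  7x2 + 15x4 ≥ 25   (vitamin C)
  x1, x2, x3, x4 ≥ 0.
The cheapest feasible vertex uses only oatmeal, spinach; bananas, tofu are not used. Binding constraints: iron and vitamin C.
Solving gives x1 = 2.333, x4 = 1.667.
Cost = 0.27·2.333 + 0.95·1.667 = 2.2136.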